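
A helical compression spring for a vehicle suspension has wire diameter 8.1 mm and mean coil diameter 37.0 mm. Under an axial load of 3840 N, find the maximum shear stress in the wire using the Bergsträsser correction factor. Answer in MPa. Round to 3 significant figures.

Spring index C = D/d = 37.0/8.1 = 4.5679
K_B = (4C+2)/(4C−3) = 20.272/15.272 = 1.3274
τ₀ = 8FD/(πd³) = 8·3840·37.0/(π·8.1³) = 1.13664e+06/1669.6 = 680.8 MPa
τ_max = K·τ₀ = 1.3274 × 680.8 = 903.69 MPa

904 MPa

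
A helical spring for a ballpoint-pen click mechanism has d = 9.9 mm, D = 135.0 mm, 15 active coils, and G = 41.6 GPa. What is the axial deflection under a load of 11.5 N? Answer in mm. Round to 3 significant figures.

k = Gd⁴/(8D³N_a) = (41.6×10³)(9.9⁴)/(8·135.0³·15) = 1.3535 N/mm
δ = F/k = 11.5 / 1.3535 = 8.4966 mm

8.50 mm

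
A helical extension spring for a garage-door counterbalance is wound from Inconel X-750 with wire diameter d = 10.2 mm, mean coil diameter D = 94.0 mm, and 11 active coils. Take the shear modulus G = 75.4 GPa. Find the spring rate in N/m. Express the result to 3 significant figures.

11200 N/m

k = Gd⁴/(8D³N_a) = (75.4×10³ × 10.2⁴) / (8 × 94.0³ × 11)
  = 8.16154e+08 / 7.30914e+07 = 11.166 N/mm = 11166 N/m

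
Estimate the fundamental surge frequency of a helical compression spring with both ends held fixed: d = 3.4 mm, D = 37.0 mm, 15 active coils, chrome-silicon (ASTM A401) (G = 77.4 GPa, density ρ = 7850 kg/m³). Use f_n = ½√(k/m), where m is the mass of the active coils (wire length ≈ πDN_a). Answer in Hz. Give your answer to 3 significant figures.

k = Gd⁴/(8D³N_a) = (77.4×10³)(3.4⁴)/(8·37.0³·15) = 1.7016 N/mm = 1701.6 N/m
Wire length L = πDN_a = π·37.0·15 = 1743.6 mm
m = ρ·(πd²/4)·L = 7850 × 9.0792×10⁻⁶ m² × 1.7436 m = 0.12427 kg
f_n = ½√(k/m) = 0.5·√(1701.6/0.12427) = 0.5·√(13693) = 58.509 Hz

58.5 Hz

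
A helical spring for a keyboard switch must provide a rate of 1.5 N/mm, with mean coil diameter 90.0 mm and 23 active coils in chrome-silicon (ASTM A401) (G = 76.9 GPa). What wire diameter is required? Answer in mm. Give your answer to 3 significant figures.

d = (8D³N_a·k / G)^(1/4) = (8·90.0³·23·1.5 / (76.9×10³))^0.25
  = (2616.4)^0.25 = 7.1520 mm

7.15 mm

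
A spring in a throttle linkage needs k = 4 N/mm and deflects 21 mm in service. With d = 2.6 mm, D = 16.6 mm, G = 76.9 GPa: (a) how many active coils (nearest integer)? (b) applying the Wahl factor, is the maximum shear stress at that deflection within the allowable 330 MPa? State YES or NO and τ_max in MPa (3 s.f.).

(a) 24 coils; (b) YES, τ_max = 250 MPa

N_a = Gd⁴/(8D³k) = (76.9×10³)(2.6⁴)/(8·16.6³·4) = 24.01 → N_a = 24
Actual rate k = Gd⁴/(8D³·24) = 4.0012 N/mm
Working load F = kδ = 4.0012·21 = 84.026 N
C = 16.6/2.6 = 6.3846; K_W = (4C−1)/(4C−4)+0.615/C = 1.2356
τ_max = K_W·8FD/(πd³) = 1.2356·202.09 = 249.7 MPa
τ_max ≤ 330 MPa → acceptable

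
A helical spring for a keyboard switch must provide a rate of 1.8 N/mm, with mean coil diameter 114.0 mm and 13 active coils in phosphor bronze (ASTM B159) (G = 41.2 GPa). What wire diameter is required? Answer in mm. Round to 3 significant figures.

9.06 mm

d = (8D³N_a·k / G)^(1/4) = (8·114.0³·13·1.8 / (41.2×10³))^0.25
  = (6731.7)^0.25 = 9.0580 mm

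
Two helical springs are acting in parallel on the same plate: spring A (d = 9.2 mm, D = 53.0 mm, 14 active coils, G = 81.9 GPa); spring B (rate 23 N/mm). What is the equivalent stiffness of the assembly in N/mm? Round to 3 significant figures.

k_A = Gd⁴/(8D³N_a) = (81.9×10³)(9.2⁴)/(8·53.0³·14) = 35.188 N/mm
Parallel: k_eq = 35.188 + 23 = 58.188 N/mm

58.2 N/mm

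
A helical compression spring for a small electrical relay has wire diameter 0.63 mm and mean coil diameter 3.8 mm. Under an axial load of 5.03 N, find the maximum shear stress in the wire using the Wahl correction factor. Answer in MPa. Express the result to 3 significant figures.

244 MPa

Spring index C = D/d = 3.8/0.63 = 6.0317
K_W = (4C−1)/(4C−4) + 0.615/C = 23.127/20.127 + 0.1020 = 1.2510
τ₀ = 8FD/(πd³) = 8·5.03·3.8/(π·0.63³) = 152.912/0.78555 = 194.66 MPa
τ_max = K·τ₀ = 1.2510 × 194.66 = 243.52 MPa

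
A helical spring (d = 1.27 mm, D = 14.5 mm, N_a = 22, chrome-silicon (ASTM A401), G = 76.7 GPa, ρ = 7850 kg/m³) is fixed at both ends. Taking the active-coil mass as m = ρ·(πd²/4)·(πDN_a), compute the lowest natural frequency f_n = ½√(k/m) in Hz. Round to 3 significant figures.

96.6 Hz

k = Gd⁴/(8D³N_a) = (76.7×10³)(1.27⁴)/(8·14.5³·22) = 0.37187 N/mm = 371.87 N/m
Wire length L = πDN_a = π·14.5·22 = 1002.2 mm
m = ρ·(πd²/4)·L = 7850 × 1.2668×10⁻⁶ m² × 1.0022 m = 0.0099657 kg
f_n = ½√(k/m) = 0.5·√(371.87/0.0099657) = 0.5·√(37315) = 96.586 Hz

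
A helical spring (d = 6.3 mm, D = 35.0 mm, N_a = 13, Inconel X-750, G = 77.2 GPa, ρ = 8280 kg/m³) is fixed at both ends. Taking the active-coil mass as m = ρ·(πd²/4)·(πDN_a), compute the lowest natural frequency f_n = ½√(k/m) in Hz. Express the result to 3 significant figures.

136 Hz

k = Gd⁴/(8D³N_a) = (77.2×10³)(6.3⁴)/(8·35.0³·13) = 27.274 N/mm = 27274 N/m
Wire length L = πDN_a = π·35.0·13 = 1429.4 mm
m = ρ·(πd²/4)·L = 8280 × 31.172×10⁻⁶ m² × 1.4294 m = 0.36895 kg
f_n = ½√(k/m) = 0.5·√(27274/0.36895) = 0.5·√(73923) = 135.94 Hz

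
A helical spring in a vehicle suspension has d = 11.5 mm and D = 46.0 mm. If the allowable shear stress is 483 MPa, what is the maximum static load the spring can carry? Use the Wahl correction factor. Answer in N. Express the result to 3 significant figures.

C = D/d = 46.0/11.5 = 4.0000
K_W = (4C−1)/(4C−4) + 0.615/C = 15.000/12.000 + 0.1537 = 1.4038
τ_max = K·8FD/(πd³) → F_max = τ_allow·πd³/(8DK)
F_max = 483·π·11.5³/(8·46.0·1.4038) = 2.3078e+06/516.58 = 4467.4 N

4470 N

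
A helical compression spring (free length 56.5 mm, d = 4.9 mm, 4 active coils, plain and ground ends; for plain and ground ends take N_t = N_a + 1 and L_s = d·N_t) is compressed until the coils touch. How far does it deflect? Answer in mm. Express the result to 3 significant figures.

32.0 mm

N_t = 5; L_s = 4.9·5 = 24.5 mm
δ_solid = L₀ − L_s = 56.5 − 24.5 = 32 mm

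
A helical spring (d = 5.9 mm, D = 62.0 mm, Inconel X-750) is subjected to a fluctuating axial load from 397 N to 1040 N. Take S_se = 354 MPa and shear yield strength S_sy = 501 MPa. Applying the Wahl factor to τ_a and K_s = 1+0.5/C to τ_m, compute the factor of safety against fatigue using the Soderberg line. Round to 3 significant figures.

0.513

C = D/d = 62.0/5.9 = 10.5085; K_W = (4C−1)/(4C−4)+0.615/C = 1.1374; K_s = 1+0.5/C = 1.0476
F_a = (F_max−F_min)/2 = 321.5 N; F_m = (F_max+F_min)/2 = 718.5 N
τ_a = K_W·8F_aD/(πd³) = 1.1374 × 247.15 = 281.11 MPa
τ_m = K_s·8F_mD/(πd³) = 1.0476 × 552.33 = 578.62 MPa
Soderberg: 1/n_f = τ_a/S_se + τ_m/S_sy = 281.11/354 + 578.62/501 = 0.79409 + 1.15492 = 1.949
n_f = 1/1.949 = 0.5131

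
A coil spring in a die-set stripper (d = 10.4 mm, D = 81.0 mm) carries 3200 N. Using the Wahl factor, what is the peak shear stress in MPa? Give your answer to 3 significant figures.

Spring index C = D/d = 81.0/10.4 = 7.7885
K_W = (4C−1)/(4C−4) + 0.615/C = 30.154/27.154 + 0.0790 = 1.1894
τ₀ = 8FD/(πd³) = 8·3200·81.0/(π·10.4³) = 2.0736e+06/3533.9 = 586.78 MPa
τ_max = K·τ₀ = 1.1894 × 586.78 = 697.94 MPa

698 MPa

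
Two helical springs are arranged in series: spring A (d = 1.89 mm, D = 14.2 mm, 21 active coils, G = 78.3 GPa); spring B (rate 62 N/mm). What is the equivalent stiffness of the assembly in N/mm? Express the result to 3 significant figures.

2.01 N/mm

k_A = Gd⁴/(8D³N_a) = (78.3×10³)(1.89⁴)/(8·14.2³·21) = 2.077 N/mm
Series: 1/k_eq = 1/2.077 + 1/62 = 0.49759; k_eq = 2.0097 N/mm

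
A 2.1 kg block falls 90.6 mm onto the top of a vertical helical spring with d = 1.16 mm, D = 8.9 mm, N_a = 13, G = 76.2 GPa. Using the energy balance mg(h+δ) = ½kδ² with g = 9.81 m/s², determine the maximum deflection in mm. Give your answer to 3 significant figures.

k = Gd⁴/(8D³N_a) = (76.2×10³)(1.16⁴)/(8·8.9³·13) = 1.8818 N/mm
W = mg = 2.1 × 9.81 = 20.601 N
½kδ² − Wδ − Wh = 0 → δ = (W + √(W² + 2kWh))/k
δ = (20.601 + √(424.4 + 7024.74))/1.8818 = (20.601 + 86.308)/1.8818 = 56.811 mm

56.8 mm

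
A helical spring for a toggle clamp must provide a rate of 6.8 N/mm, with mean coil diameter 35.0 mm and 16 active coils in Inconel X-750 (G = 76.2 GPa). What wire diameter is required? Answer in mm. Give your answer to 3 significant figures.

d = (8D³N_a·k / G)^(1/4) = (8·35.0³·16·6.8 / (76.2×10³))^0.25
  = (489.74)^0.25 = 4.7043 mm

4.70 mm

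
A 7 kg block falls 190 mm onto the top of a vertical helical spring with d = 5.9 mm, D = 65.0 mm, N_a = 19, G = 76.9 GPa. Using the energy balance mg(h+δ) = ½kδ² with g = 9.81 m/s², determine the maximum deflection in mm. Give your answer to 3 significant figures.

143 mm

k = Gd⁴/(8D³N_a) = (76.9×10³)(5.9⁴)/(8·65.0³·19) = 2.2323 N/mm
W = mg = 7 × 9.81 = 68.67 N
½kδ² − Wδ − Wh = 0 → δ = (W + √(W² + 2kWh))/k
δ = (68.67 + √(4715.6 + 58250.7))/2.2323 = (68.67 + 250.93)/2.2323 = 143.17 mm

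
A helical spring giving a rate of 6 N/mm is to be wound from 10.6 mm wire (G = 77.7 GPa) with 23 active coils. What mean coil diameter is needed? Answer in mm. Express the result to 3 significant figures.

D = (Gd⁴/(8N_a·k))^(1/3) = (77.7×10³·10.6⁴/(8·23·6))^(1/3)
  = (888537)^(1/3) = 96.1373 mm

96.1 mm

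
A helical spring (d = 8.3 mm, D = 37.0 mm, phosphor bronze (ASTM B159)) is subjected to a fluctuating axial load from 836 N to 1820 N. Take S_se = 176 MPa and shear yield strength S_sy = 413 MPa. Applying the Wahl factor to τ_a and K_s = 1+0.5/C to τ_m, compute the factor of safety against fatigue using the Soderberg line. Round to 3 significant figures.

C = D/d = 37.0/8.3 = 4.4578; K_W = (4C−1)/(4C−4)+0.615/C = 1.3549; K_s = 1+0.5/C = 1.1122
F_a = (F_max−F_min)/2 = 492 N; F_m = (F_max+F_min)/2 = 1328 N
τ_a = K_W·8F_aD/(πd³) = 1.3549 × 81.072 = 109.84 MPa
τ_m = K_s·8F_mD/(πd³) = 1.1122 × 218.83 = 243.37 MPa
Soderberg: 1/n_f = τ_a/S_se + τ_m/S_sy = 109.84/176 + 243.37/413 = 0.62410 + 0.58928 = 1.2134
n_f = 1/1.2134 = 0.8241

0.824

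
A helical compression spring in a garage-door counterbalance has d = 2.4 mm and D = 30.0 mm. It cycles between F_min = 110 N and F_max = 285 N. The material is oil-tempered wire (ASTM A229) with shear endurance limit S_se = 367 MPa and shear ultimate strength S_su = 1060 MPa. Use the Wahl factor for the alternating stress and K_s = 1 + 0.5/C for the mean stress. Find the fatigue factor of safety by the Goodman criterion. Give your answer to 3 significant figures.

C = D/d = 30.0/2.4 = 12.5000; K_W = (4C−1)/(4C−4)+0.615/C = 1.1144; K_s = 1+0.5/C = 1.0400
F_a = (F_max−F_min)/2 = 87.5 N; F_m = (F_max+F_min)/2 = 197.5 N
τ_a = K_W·8F_aD/(πd³) = 1.1144 × 483.54 = 538.87 MPa
τ_m = K_s·8F_mD/(πd³) = 1.0400 × 1091.4 = 1135.1 MPa
Goodman: 1/n_f = τ_a/S_se + τ_m/S_su = 538.87/367 + 1135.1/1060 = 1.46831 + 1.07083 = 2.5391
n_f = 1/2.5391 = 0.3938

0.394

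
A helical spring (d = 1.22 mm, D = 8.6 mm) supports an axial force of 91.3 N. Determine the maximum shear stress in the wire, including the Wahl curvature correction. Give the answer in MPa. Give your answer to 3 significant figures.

1330 MPa

Spring index C = D/d = 8.6/1.22 = 7.0492
K_W = (4C−1)/(4C−4) + 0.615/C = 27.197/24.197 + 0.0872 = 1.2112
τ₀ = 8FD/(πd³) = 8·91.3·8.6/(π·1.22³) = 6281.44/5.7047 = 1101.1 MPa
τ_max = K·τ₀ = 1.2112 × 1101.1 = 1333.7 MPa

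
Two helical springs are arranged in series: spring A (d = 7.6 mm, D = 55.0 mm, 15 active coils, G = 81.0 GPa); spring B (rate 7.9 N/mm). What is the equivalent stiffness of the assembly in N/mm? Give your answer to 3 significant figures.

4.99 N/mm

k_A = Gd⁴/(8D³N_a) = (81.0×10³)(7.6⁴)/(8·55.0³·15) = 13.535 N/mm
Series: 1/k_eq = 1/13.535 + 1/7.9 = 0.20046; k_eq = 4.9885 N/mm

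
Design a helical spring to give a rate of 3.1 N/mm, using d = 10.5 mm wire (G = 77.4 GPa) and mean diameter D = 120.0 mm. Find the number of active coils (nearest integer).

N_a = Gd⁴/(8D³k) = (77.4×10³ × 10.5⁴)/(8 × 120.0³ × 3.1)
    = 9.40802e+08 / 4.28544e+07 = 21.95 → 22 coils

22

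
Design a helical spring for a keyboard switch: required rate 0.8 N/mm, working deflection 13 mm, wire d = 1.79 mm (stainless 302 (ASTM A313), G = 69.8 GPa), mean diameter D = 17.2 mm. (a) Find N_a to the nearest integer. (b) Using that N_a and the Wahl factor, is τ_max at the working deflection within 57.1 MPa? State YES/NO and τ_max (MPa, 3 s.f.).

N_a = Gd⁴/(8D³k) = (69.8×10³)(1.79⁴)/(8·17.2³·0.8) = 22 → N_a = 22
Actual rate k = Gd⁴/(8D³·22) = 0.80015 N/mm
Working load F = kδ = 0.80015·13 = 10.402 N
C = 17.2/1.79 = 9.6089; K_W = (4C−1)/(4C−4)+0.615/C = 1.1511
τ_max = K_W·8FD/(πd³) = 1.1511·79.437 = 91.442 MPa
τ_max > 57.1 MPa → exceeds allowable

(a) 22 coils; (b) NO, τ_max = 91.4 MPa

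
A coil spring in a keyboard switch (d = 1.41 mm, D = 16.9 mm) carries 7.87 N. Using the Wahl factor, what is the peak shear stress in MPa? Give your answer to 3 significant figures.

135 MPa

Spring index C = D/d = 16.9/1.41 = 11.9858
K_W = (4C−1)/(4C−4) + 0.615/C = 46.943/43.943 + 0.0513 = 1.1196
τ₀ = 8FD/(πd³) = 8·7.87·16.9/(π·1.41³) = 1064.02/8.8066 = 120.82 MPa
τ_max = K·τ₀ = 1.1196 × 120.82 = 135.27 MPa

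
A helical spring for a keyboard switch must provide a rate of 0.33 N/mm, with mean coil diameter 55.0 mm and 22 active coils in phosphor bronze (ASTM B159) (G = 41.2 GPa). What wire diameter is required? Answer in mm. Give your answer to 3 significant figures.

3.91 mm

d = (8D³N_a·k / G)^(1/4) = (8·55.0³·22·0.33 / (41.2×10³))^0.25
  = (234.54)^0.25 = 3.9134 mm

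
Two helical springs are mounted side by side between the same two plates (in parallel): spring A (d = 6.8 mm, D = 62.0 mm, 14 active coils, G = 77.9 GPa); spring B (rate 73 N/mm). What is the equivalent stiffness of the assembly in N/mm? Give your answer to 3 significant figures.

79.2 N/mm

k_A = Gd⁴/(8D³N_a) = (77.9×10³)(6.8⁴)/(8·62.0³·14) = 6.2399 N/mm
Parallel: k_eq = 6.2399 + 73 = 79.24 N/mm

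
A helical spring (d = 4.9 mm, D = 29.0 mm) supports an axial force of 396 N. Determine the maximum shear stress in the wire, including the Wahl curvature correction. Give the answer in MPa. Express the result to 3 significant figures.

Spring index C = D/d = 29.0/4.9 = 5.9184
K_W = (4C−1)/(4C−4) + 0.615/C = 22.673/19.673 + 0.1039 = 1.2564
τ₀ = 8FD/(πd³) = 8·396·29.0/(π·4.9³) = 91872/369.61 = 248.57 MPa
τ_max = K·τ₀ = 1.2564 × 248.57 = 312.3 MPa

312 MPa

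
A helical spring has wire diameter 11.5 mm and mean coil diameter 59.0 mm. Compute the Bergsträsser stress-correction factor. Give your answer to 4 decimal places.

C = D/d = 59.0/11.5 = 5.1304
K_B = (4C+2)/(4C−3) = 22.522/17.522 = 1.2854

1.2854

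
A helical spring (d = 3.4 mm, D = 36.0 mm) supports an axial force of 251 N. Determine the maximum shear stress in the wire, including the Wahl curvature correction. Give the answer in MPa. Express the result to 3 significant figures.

665 MPa

Spring index C = D/d = 36.0/3.4 = 10.5882
K_W = (4C−1)/(4C−4) + 0.615/C = 41.353/38.353 + 0.0581 = 1.1363
τ₀ = 8FD/(πd³) = 8·251·36.0/(π·3.4³) = 72288/123.48 = 585.44 MPa
τ_max = K·τ₀ = 1.1363 × 585.44 = 665.23 MPa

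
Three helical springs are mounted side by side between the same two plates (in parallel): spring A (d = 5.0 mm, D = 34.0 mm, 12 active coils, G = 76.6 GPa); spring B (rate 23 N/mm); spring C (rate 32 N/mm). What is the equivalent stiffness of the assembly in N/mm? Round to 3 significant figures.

k_A = Gd⁴/(8D³N_a) = (76.6×10³)(5.0⁴)/(8·34.0³·12) = 12.688 N/mm
Parallel: k_eq = 12.688 + 23 + 32 = 67.688 N/mm

67.7 N/mm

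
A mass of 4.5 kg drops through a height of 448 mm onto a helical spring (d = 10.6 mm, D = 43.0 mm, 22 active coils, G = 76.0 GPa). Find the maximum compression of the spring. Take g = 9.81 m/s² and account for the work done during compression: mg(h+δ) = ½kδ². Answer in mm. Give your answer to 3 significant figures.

k = Gd⁴/(8D³N_a) = (76.0×10³)(10.6⁴)/(8·43.0³·22) = 68.568 N/mm
W = mg = 4.5 × 9.81 = 44.145 N
½kδ² − Wδ − Wh = 0 → δ = (W + √(W² + 2kWh))/k
δ = (44.145 + √(1948.8 + 2.71212e+06))/68.568 = (44.145 + 1647.4)/68.568 = 24.67 mm

24.7 mm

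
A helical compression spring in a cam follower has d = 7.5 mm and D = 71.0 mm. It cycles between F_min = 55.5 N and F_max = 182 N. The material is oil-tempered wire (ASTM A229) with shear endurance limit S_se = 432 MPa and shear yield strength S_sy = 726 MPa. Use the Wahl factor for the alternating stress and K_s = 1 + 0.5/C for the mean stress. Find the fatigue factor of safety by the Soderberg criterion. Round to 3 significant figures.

6.84

C = D/d = 71.0/7.5 = 9.4667; K_W = (4C−1)/(4C−4)+0.615/C = 1.1535; K_s = 1+0.5/C = 1.0528
F_a = (F_max−F_min)/2 = 63.25 N; F_m = (F_max+F_min)/2 = 118.75 N
τ_a = K_W·8F_aD/(πd³) = 1.1535 × 27.107 = 31.269 MPa
τ_m = K_s·8F_mD/(πd³) = 1.0528 × 50.892 = 53.58 MPa
Soderberg: 1/n_f = τ_a/S_se + τ_m/S_sy = 31.269/432 + 53.58/726 = 0.07238 + 0.07380 = 0.14618
n_f = 1/0.14618 = 6.841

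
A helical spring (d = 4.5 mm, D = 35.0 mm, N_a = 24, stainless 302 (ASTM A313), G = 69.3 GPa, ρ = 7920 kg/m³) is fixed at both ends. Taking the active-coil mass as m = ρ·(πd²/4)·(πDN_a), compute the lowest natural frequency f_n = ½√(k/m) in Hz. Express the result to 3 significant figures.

k = Gd⁴/(8D³N_a) = (69.3×10³)(4.5⁴)/(8·35.0³·24) = 3.4521 N/mm = 3452.1 N/m
Wire length L = πDN_a = π·35.0·24 = 2638.9 mm
m = ρ·(πd²/4)·L = 7920 × 15.904×10⁻⁶ m² × 2.6389 m = 0.33241 kg
f_n = ½√(k/m) = 0.5·√(3452.1/0.33241) = 0.5·√(10385) = 50.954 Hz

51.0 Hz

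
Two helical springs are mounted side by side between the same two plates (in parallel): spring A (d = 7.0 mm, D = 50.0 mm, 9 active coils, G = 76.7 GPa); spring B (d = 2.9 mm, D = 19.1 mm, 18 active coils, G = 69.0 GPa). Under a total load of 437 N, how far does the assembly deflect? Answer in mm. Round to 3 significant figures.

17.3 mm

k_A = Gd⁴/(8D³N_a) = (76.7×10³)(7.0⁴)/(8·50.0³·9) = 20.462 N/mm
k_B = Gd⁴/(8D³N_a) = (69.0×10³)(2.9⁴)/(8·19.1³·18) = 4.8638 N/mm
Parallel: k_eq = 20.462 + 4.8638 = 25.326 N/mm
δ = F/k_eq = 437/25.326 = 17.255 mm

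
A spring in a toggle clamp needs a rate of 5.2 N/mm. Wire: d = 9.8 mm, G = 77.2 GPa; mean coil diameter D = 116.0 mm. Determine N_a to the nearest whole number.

N_a = Gd⁴/(8D³k) = (77.2×10³ × 9.8⁴)/(8 × 116.0³ × 5.2)
    = 7.12068e+08 / 6.49333e+07 = 10.97 → 11 coils

11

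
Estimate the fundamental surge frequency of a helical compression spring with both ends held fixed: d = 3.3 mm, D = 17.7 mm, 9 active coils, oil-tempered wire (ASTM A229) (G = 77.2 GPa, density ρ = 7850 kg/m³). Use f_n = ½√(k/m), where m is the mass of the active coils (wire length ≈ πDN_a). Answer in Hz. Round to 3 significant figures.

413 Hz

k = Gd⁴/(8D³N_a) = (77.2×10³)(3.3⁴)/(8·17.7³·9) = 22.931 N/mm = 22931 N/m
Wire length L = πDN_a = π·17.7·9 = 500.46 mm
m = ρ·(πd²/4)·L = 7850 × 8.553×10⁻⁶ m² × 0.50046 m = 0.033601 kg
f_n = ½√(k/m) = 0.5·√(22931/0.033601) = 0.5·√(6.8245e+05) = 413.05 Hz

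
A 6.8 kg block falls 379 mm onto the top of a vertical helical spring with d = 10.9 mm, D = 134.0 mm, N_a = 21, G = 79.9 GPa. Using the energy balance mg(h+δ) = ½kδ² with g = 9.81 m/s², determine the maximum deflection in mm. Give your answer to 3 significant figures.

161 mm

k = Gd⁴/(8D³N_a) = (79.9×10³)(10.9⁴)/(8·134.0³·21) = 2.7902 N/mm
W = mg = 6.8 × 9.81 = 66.708 N
½kδ² − Wδ − Wh = 0 → δ = (W + √(W² + 2kWh))/k
δ = (66.708 + √(4450 + 141083))/2.7902 = (66.708 + 381.49)/2.7902 = 160.63 mm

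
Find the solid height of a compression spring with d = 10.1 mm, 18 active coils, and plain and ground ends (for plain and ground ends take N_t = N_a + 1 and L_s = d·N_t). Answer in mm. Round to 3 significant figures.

192 mm

plain and ground ends: N_t = N_a + 1 = 18 + 1 = 19
L_s = d·N_t = 10.1 × 19 = 191.9 mm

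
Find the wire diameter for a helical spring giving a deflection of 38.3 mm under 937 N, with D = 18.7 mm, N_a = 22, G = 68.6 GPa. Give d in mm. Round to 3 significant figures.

4.50 mm

Required rate k = F/δ = 937/38.3 = 24.465 N/mm
d = (8D³N_a·k / G)^(1/4) = (8·18.7³·22·24.465 / (68.6×10³))^0.25
  = (410.44)^0.25 = 4.5010 mm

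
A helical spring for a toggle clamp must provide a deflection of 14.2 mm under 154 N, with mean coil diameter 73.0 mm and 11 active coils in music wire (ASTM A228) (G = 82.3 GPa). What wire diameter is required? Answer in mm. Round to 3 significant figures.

8.20 mm

Required rate k = F/δ = 154/14.2 = 10.845 N/mm
d = (8D³N_a·k / G)^(1/4) = (8·73.0³·11·10.845 / (82.3×10³))^0.25
  = (4511.1)^0.25 = 8.1954 mm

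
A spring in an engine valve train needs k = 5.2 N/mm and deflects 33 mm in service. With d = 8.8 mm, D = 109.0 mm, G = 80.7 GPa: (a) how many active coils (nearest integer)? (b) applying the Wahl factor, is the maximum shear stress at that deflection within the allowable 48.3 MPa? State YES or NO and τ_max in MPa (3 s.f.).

N_a = Gd⁴/(8D³k) = (80.7×10³)(8.8⁴)/(8·109.0³·5.2) = 8.983 → N_a = 9
Actual rate k = Gd⁴/(8D³·9) = 5.1903 N/mm
Working load F = kδ = 5.1903·33 = 171.28 N
C = 109.0/8.8 = 12.3864; K_W = (4C−1)/(4C−4)+0.615/C = 1.1155
τ_max = K_W·8FD/(πd³) = 1.1155·69.763 = 77.822 MPa
τ_max > 48.3 MPa → exceeds allowable

(a) 9 coils; (b) NO, τ_max = 77.8 MPa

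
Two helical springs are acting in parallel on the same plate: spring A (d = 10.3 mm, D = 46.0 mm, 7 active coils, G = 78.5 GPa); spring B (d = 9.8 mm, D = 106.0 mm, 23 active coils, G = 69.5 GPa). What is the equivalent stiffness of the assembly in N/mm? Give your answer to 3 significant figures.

165 N/mm

k_A = Gd⁴/(8D³N_a) = (78.5×10³)(10.3⁴)/(8·46.0³·7) = 162.09 N/mm
k_B = Gd⁴/(8D³N_a) = (69.5×10³)(9.8⁴)/(8·106.0³·23) = 2.9252 N/mm
Parallel: k_eq = 162.09 + 2.9252 = 165.02 N/mm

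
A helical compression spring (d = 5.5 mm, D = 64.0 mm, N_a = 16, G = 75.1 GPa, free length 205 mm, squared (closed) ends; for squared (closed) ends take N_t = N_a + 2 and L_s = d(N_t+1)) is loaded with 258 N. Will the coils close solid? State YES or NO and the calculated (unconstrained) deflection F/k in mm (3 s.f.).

YES, δ = 126 mm

k = Gd⁴/(8D³N_a) = (75.1×10³)(5.5⁴)/(8·64.0³·16) = 2.0481 N/mm
N_t = 18; L_s = 5.5·19 = 104.5 mm; δ_solid = L₀ − L_s = 205 − 104.5 = 100.5 mm
δ = F/k = 258/2.0481 = 125.97 mm
δ ≥ δ_solid → spring goes solid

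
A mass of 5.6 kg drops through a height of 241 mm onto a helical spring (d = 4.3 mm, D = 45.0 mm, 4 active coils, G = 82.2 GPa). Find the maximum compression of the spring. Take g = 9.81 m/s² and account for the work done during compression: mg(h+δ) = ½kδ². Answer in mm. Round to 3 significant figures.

k = Gd⁴/(8D³N_a) = (82.2×10³)(4.3⁴)/(8·45.0³·4) = 9.6374 N/mm
W = mg = 5.6 × 9.81 = 54.936 N
½kδ² − Wδ − Wh = 0 → δ = (W + √(W² + 2kWh))/k
δ = (54.936 + √(3018 + 255189))/9.6374 = (54.936 + 508.14)/9.6374 = 58.426 mm

58.4 mm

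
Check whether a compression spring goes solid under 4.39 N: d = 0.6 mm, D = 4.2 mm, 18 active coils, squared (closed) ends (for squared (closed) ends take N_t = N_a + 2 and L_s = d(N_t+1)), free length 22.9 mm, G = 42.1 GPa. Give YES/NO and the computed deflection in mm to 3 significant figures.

NO, δ = 8.58 mm

k = Gd⁴/(8D³N_a) = (42.1×10³)(0.6⁴)/(8·4.2³·18) = 0.51142 N/mm
N_t = 20; L_s = 0.6·21 = 12.6 mm; δ_solid = L₀ − L_s = 22.9 − 12.6 = 10.3 mm
δ = F/k = 4.39/0.51142 = 8.584 mm
δ < δ_solid → spring does not go solid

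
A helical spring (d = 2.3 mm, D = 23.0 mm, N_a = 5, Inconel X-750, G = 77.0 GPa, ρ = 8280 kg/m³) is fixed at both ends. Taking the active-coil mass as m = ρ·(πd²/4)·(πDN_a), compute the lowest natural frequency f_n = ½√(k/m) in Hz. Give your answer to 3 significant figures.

298 Hz

k = Gd⁴/(8D³N_a) = (77.0×10³)(2.3⁴)/(8·23.0³·5) = 4.4275 N/mm = 4427.5 N/m
Wire length L = πDN_a = π·23.0·5 = 361.28 mm
m = ρ·(πd²/4)·L = 8280 × 4.1548×10⁻⁶ m² × 0.36128 m = 0.012429 kg
f_n = ½√(k/m) = 0.5·√(4427.5/0.012429) = 0.5·√(3.5623e+05) = 298.43 Hz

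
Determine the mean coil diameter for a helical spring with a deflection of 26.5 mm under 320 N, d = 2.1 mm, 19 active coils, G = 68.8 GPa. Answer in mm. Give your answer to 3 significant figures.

Required rate k = F/δ = 320/26.5 = 12.075 N/mm
D = (Gd⁴/(8N_a·k))^(1/3) = (68.8×10³·2.1⁴/(8·19·12.075))^(1/3)
  = (728.984)^(1/3) = 8.9999 mm

9.00 mm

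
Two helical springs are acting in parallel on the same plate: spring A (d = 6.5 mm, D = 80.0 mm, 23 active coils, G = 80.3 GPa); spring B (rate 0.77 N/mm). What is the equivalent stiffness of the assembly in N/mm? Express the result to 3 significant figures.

k_A = Gd⁴/(8D³N_a) = (80.3×10³)(6.5⁴)/(8·80.0³·23) = 1.5215 N/mm
Parallel: k_eq = 1.5215 + 0.77 = 2.2915 N/mm

2.29 N/mm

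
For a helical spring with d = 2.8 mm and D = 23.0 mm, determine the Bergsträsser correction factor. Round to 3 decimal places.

C = D/d = 23.0/2.8 = 8.2143
K_B = (4C+2)/(4C−3) = 34.857/29.857 = 1.1675

1.167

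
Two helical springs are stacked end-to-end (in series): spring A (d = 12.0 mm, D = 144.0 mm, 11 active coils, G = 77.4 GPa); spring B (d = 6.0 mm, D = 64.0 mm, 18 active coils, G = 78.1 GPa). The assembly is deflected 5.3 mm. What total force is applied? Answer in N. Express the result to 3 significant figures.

k_A = Gd⁴/(8D³N_a) = (77.4×10³)(12.0⁴)/(8·144.0³·11) = 6.108 N/mm
k_B = Gd⁴/(8D³N_a) = (78.1×10³)(6.0⁴)/(8·64.0³·18) = 2.6814 N/mm
Series: 1/k_eq = 1/6.108 + 1/2.6814 = 0.53667; k_eq = 1.8634 N/mm
F = k_eq·δ = 1.8634·5.3 = 9.8758 N

9.88 N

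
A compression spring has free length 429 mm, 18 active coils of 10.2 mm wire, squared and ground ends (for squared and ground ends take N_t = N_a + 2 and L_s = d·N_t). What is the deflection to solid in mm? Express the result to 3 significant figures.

N_t = 20; L_s = 10.2·20 = 204 mm
δ_solid = L₀ − L_s = 429 − 204 = 225 mm

225 mm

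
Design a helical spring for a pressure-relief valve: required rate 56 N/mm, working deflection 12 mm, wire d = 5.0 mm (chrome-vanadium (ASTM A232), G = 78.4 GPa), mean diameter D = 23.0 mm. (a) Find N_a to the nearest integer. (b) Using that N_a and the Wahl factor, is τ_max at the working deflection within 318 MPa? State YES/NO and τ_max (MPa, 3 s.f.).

N_a = Gd⁴/(8D³k) = (78.4×10³)(5.0⁴)/(8·23.0³·56) = 8.989 → N_a = 9
Actual rate k = Gd⁴/(8D³·9) = 55.935 N/mm
Working load F = kδ = 55.935·12 = 671.21 N
C = 23.0/5.0 = 4.6000; K_W = (4C−1)/(4C−4)+0.615/C = 1.3420
τ_max = K_W·8FD/(πd³) = 1.3420·314.5 = 422.07 MPa
τ_max > 318 MPa → exceeds allowable

(a) 9 coils; (b) NO, τ_max = 422 MPa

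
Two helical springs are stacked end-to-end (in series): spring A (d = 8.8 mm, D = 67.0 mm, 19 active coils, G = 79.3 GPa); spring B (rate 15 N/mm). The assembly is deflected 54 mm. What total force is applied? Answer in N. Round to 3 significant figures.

k_A = Gd⁴/(8D³N_a) = (79.3×10³)(8.8⁴)/(8·67.0³·19) = 10.402 N/mm
Series: 1/k_eq = 1/10.402 + 1/15 = 0.1628; k_eq = 6.1426 N/mm
F = k_eq·δ = 6.1426·54 = 331.7 N

332 N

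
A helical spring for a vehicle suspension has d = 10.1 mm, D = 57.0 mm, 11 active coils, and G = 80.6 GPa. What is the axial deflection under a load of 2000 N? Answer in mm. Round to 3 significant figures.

38.9 mm

k = Gd⁴/(8D³N_a) = (80.6×10³)(10.1⁴)/(8·57.0³·11) = 51.465 N/mm
δ = F/k = 2000 / 51.465 = 38.861 mm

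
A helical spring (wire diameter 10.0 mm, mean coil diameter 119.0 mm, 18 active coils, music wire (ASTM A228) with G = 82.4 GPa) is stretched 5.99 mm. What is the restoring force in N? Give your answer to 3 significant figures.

k = Gd⁴/(8D³N_a) = (82.4×10³)(10.0⁴)/(8·119.0³·18) = 3.3957 N/mm
F = k·δ = 3.3957 × 5.99 = 20.34 N

20.3 N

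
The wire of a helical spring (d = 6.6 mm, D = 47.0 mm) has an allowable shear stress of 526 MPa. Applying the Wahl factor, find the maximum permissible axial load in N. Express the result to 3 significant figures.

C = D/d = 47.0/6.6 = 7.1212
K_W = (4C−1)/(4C−4) + 0.615/C = 27.485/24.485 + 0.0864 = 1.2089
τ_max = K·8FD/(πd³) → F_max = τ_allow·πd³/(8DK)
F_max = 526·π·6.6³/(8·47.0·1.2089) = 4.7508e+05/454.54 = 1045.2 N

1050 N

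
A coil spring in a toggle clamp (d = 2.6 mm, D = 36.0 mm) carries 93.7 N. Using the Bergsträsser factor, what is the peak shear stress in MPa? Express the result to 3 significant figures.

Spring index C = D/d = 36.0/2.6 = 13.8462
K_B = (4C+2)/(4C−3) = 57.385/52.385 = 1.0954
τ₀ = 8FD/(πd³) = 8·93.7·36.0/(π·2.6³) = 26985.6/55.217 = 488.72 MPa
τ_max = K·τ₀ = 1.0954 × 488.72 = 535.37 MPa

535 MPa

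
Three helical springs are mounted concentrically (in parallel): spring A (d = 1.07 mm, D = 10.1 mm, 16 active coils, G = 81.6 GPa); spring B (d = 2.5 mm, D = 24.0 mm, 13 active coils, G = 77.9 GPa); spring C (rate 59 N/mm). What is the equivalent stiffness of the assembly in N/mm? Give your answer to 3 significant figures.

61.9 N/mm

k_A = Gd⁴/(8D³N_a) = (81.6×10³)(1.07⁴)/(8·10.1³·16) = 0.81106 N/mm
k_B = Gd⁴/(8D³N_a) = (77.9×10³)(2.5⁴)/(8·24.0³·13) = 2.1166 N/mm
Parallel: k_eq = 0.81106 + 2.1166 + 59 = 61.928 N/mm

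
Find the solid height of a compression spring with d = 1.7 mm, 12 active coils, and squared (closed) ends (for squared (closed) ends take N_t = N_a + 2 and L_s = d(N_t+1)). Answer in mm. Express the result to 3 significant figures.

25.5 mm

squared (closed) ends: N_t = N_a + 2 = 12 + 2 = 14
L_s = d·(N_t+1) = 1.7 × 15 = 25.5 mm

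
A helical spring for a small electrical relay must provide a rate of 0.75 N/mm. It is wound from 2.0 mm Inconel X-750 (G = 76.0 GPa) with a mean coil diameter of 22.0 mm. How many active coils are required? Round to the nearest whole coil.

N_a = Gd⁴/(8D³k) = (76.0×10³ × 2.0⁴)/(8 × 22.0³ × 0.75)
    = 1.216e+06 / 63888 = 19.03 → 19 coils

19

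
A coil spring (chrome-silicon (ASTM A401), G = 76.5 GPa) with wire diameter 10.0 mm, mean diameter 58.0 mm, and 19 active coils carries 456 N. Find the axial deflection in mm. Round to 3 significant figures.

k = Gd⁴/(8D³N_a) = (76.5×10³)(10.0⁴)/(8·58.0³·19) = 25.795 N/mm
δ = F/k = 456 / 25.795 = 17.678 mm

17.7 mm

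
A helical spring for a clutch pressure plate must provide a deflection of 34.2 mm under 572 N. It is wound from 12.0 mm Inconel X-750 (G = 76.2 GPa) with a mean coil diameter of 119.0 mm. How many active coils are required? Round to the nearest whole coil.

Required rate k = F/δ = 572/34.2 = 16.725 N/mm
N_a = Gd⁴/(8D³k) = (76.2×10³ × 12.0⁴)/(8 × 119.0³ × 16.725)
    = 1.58008e+09 / 2.25476e+08 = 7.008 → 7 coils

7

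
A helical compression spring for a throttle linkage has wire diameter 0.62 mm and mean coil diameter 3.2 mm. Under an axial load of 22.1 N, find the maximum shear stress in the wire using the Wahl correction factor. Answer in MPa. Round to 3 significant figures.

982 MPa

Spring index C = D/d = 3.2/0.62 = 5.1613
K_W = (4C−1)/(4C−4) + 0.615/C = 19.645/16.645 + 0.1192 = 1.2994
τ₀ = 8FD/(πd³) = 8·22.1·3.2/(π·0.62³) = 565.76/0.74873 = 755.63 MPa
τ_max = K·τ₀ = 1.2994 × 755.63 = 981.85 MPa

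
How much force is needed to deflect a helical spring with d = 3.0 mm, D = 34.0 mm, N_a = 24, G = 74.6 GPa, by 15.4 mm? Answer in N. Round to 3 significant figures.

12.3 N

k = Gd⁴/(8D³N_a) = (74.6×10³)(3.0⁴)/(8·34.0³·24) = 0.80073 N/mm
F = k·δ = 0.80073 × 15.4 = 12.331 N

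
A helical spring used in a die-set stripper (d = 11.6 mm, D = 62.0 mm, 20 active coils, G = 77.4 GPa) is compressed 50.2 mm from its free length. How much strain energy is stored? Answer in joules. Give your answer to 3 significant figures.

k = Gd⁴/(8D³N_a) = (77.4×10³)(11.6⁴)/(8·62.0³·20) = 36.752 N/mm
U = ½kδ² = 0.5 × 36.752 × 50.2² = 46308 N·mm = 46.308 J

46.3 J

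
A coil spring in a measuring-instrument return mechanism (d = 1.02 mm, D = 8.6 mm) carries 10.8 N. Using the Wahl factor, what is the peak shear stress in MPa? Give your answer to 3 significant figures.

262 MPa

Spring index C = D/d = 8.6/1.02 = 8.4314
K_W = (4C−1)/(4C−4) + 0.615/C = 32.725/29.725 + 0.0729 = 1.1739
τ₀ = 8FD/(πd³) = 8·10.8·8.6/(π·1.02³) = 743.04/3.3339 = 222.88 MPa
τ_max = K·τ₀ = 1.1739 × 222.88 = 261.63 MPa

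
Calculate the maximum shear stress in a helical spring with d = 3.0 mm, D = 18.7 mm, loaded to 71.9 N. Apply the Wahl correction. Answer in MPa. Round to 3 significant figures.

Spring index C = D/d = 18.7/3.0 = 6.2333
K_W = (4C−1)/(4C−4) + 0.615/C = 23.933/20.933 + 0.0987 = 1.2420
τ₀ = 8FD/(πd³) = 8·71.9·18.7/(π·3.0³) = 10756.2/84.823 = 126.81 MPa
τ_max = K·τ₀ = 1.2420 × 126.81 = 157.49 MPa

157 MPa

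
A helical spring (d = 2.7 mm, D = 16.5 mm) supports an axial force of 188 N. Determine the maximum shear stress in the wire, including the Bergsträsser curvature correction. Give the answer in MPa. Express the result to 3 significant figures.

Spring index C = D/d = 16.5/2.7 = 6.1111
K_B = (4C+2)/(4C−3) = 26.444/21.444 = 1.2332
τ₀ = 8FD/(πd³) = 8·188·16.5/(π·2.7³) = 24816/61.836 = 401.32 MPa
τ_max = K·τ₀ = 1.2332 × 401.32 = 494.89 MPa

495 MPa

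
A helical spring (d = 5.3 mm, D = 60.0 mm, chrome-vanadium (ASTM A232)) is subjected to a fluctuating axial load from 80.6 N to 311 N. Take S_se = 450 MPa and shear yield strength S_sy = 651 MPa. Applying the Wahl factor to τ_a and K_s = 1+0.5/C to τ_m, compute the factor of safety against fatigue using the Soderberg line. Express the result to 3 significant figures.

1.62

C = D/d = 60.0/5.3 = 11.3208; K_W = (4C−1)/(4C−4)+0.615/C = 1.1270; K_s = 1+0.5/C = 1.0442
F_a = (F_max−F_min)/2 = 115.2 N; F_m = (F_max+F_min)/2 = 195.8 N
τ_a = K_W·8F_aD/(πd³) = 1.1270 × 118.23 = 133.24 MPa
τ_m = K_s·8F_mD/(πd³) = 1.0442 × 200.94 = 209.82 MPa
Soderberg: 1/n_f = τ_a/S_se + τ_m/S_sy = 133.24/450 + 209.82/651 = 0.29609 + 0.32230 = 0.61839
n_f = 1/0.61839 = 1.617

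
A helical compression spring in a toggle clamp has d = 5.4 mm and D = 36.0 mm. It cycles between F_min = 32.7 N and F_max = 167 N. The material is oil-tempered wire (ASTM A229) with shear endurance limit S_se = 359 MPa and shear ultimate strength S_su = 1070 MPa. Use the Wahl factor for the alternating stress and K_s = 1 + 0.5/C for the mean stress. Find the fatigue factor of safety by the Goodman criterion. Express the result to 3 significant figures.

5.21

C = D/d = 36.0/5.4 = 6.6667; K_W = (4C−1)/(4C−4)+0.615/C = 1.2246; K_s = 1+0.5/C = 1.0750
F_a = (F_max−F_min)/2 = 67.15 N; F_m = (F_max+F_min)/2 = 99.85 N
τ_a = K_W·8F_aD/(πd³) = 1.2246 × 39.094 = 47.874 MPa
τ_m = K_s·8F_mD/(πd³) = 1.0750 × 58.131 = 62.491 MPa
Goodman: 1/n_f = τ_a/S_se + τ_m/S_su = 47.874/359 + 62.491/1070 = 0.13335 + 0.05840 = 0.19176
n_f = 1/0.19176 = 5.215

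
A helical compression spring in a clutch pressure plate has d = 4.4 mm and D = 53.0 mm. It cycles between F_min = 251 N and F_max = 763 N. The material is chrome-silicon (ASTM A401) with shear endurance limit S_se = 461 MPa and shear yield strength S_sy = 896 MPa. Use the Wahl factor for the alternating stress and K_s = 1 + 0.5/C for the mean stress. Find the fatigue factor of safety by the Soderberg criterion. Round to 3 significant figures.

C = D/d = 53.0/4.4 = 12.0455; K_W = (4C−1)/(4C−4)+0.615/C = 1.1190; K_s = 1+0.5/C = 1.0415
F_a = (F_max−F_min)/2 = 256 N; F_m = (F_max+F_min)/2 = 507 N
τ_a = K_W·8F_aD/(πd³) = 1.1190 × 405.6 = 453.85 MPa
τ_m = K_s·8F_mD/(πd³) = 1.0415 × 803.28 = 836.62 MPa
Soderberg: 1/n_f = τ_a/S_se + τ_m/S_sy = 453.85/461 + 836.62/896 = 0.98449 + 0.93373 = 1.9182
n_f = 1/1.9182 = 0.5213

0.521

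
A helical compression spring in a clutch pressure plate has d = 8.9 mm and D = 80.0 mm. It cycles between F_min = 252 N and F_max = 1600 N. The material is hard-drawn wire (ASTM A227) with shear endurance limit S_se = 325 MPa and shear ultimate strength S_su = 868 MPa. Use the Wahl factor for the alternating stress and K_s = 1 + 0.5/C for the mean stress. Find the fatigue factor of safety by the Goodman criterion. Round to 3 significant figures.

0.978

C = D/d = 80.0/8.9 = 8.9888; K_W = (4C−1)/(4C−4)+0.615/C = 1.1623; K_s = 1+0.5/C = 1.0556
F_a = (F_max−F_min)/2 = 674 N; F_m = (F_max+F_min)/2 = 926 N
τ_a = K_W·8F_aD/(πd³) = 1.1623 × 194.77 = 226.38 MPa
τ_m = K_s·8F_mD/(πd³) = 1.0556 × 267.59 = 282.48 MPa
Goodman: 1/n_f = τ_a/S_se + τ_m/S_su = 226.38/325 + 282.48/868 = 0.69655 + 0.32543 = 1.022
n_f = 1/1.022 = 0.9785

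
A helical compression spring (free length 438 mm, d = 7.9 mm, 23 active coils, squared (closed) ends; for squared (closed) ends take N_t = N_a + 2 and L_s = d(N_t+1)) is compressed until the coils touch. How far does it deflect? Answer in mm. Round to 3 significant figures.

N_t = 25; L_s = 7.9·26 = 205.4 mm
δ_solid = L₀ − L_s = 438 − 205.4 = 232.6 mm

233 mm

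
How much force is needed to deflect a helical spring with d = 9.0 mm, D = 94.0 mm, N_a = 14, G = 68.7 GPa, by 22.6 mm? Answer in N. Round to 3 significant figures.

k = Gd⁴/(8D³N_a) = (68.7×10³)(9.0⁴)/(8·94.0³·14) = 4.8454 N/mm
F = k·δ = 4.8454 × 22.6 = 109.5 N

110 N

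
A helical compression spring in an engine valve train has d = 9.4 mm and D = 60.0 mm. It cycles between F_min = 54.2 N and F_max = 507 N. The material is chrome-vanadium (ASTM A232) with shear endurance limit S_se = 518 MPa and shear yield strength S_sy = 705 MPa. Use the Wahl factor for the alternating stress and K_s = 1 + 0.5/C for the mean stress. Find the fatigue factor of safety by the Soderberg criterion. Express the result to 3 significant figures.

C = D/d = 60.0/9.4 = 6.3830; K_W = (4C−1)/(4C−4)+0.615/C = 1.2357; K_s = 1+0.5/C = 1.0783
F_a = (F_max−F_min)/2 = 226.4 N; F_m = (F_max+F_min)/2 = 280.6 N
τ_a = K_W·8F_aD/(πd³) = 1.2357 × 41.647 = 51.462 MPa
τ_m = K_s·8F_mD/(πd³) = 1.0783 × 51.617 = 55.661 MPa
Soderberg: 1/n_f = τ_a/S_se + τ_m/S_sy = 51.462/518 + 55.661/705 = 0.09935 + 0.07895 = 0.1783
n_f = 1/0.1783 = 5.609

5.61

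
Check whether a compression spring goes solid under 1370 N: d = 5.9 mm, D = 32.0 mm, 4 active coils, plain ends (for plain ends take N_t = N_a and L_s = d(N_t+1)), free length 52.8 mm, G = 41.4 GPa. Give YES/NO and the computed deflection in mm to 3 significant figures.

k = Gd⁴/(8D³N_a) = (41.4×10³)(5.9⁴)/(8·32.0³·4) = 47.842 N/mm
N_t = 4; L_s = 5.9·5 = 29.5 mm; δ_solid = L₀ − L_s = 52.8 − 29.5 = 23.3 mm
δ = F/k = 1370/47.842 = 28.636 mm
δ ≥ δ_solid → spring goes solid

YES, δ = 28.6 mm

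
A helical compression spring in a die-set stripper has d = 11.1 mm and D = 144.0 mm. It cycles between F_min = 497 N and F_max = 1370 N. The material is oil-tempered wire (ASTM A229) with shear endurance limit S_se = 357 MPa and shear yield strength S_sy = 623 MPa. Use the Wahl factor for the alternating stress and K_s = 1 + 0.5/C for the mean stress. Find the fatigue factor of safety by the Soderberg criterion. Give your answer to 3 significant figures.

1.28

C = D/d = 144.0/11.1 = 12.9730; K_W = (4C−1)/(4C−4)+0.615/C = 1.1100; K_s = 1+0.5/C = 1.0385
F_a = (F_max−F_min)/2 = 436.5 N; F_m = (F_max+F_min)/2 = 933.5 N
τ_a = K_W·8F_aD/(πd³) = 1.1100 × 117.04 = 129.92 MPa
τ_m = K_s·8F_mD/(πd³) = 1.0385 × 250.29 = 259.94 MPa
Soderberg: 1/n_f = τ_a/S_se + τ_m/S_sy = 129.92/357 + 259.94/623 = 0.36391 + 0.41724 = 0.78115
n_f = 1/0.78115 = 1.28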